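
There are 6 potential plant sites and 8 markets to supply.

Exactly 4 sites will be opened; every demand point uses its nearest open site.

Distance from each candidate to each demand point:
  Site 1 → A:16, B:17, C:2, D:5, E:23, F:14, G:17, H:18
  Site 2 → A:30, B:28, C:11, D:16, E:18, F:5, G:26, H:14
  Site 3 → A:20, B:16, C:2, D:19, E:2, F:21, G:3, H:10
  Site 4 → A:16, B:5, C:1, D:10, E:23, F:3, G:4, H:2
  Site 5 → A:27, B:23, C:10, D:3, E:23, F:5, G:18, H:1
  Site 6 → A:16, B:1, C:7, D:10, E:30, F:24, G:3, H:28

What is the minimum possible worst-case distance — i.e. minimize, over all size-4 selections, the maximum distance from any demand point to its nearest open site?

16

Open {Site 1, Site 2, Site 3, Site 4}.
  Farthest demand point is A at distance 16 (to Site 1); all others are ≤ 16.
With {Site 1, Site 2, Site 3, Site 5} the worst case is 16.
With {Site 1, Site 2, Site 3, Site 6} the worst case is 16.
No size-4 selection achieves below 16.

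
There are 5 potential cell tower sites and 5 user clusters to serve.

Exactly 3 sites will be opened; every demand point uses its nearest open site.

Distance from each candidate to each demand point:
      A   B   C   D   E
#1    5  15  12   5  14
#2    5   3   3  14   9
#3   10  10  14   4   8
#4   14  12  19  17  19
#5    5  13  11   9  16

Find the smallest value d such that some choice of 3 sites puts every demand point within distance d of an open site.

8

Open {#1, #2, #3}.
  Farthest demand point is E at distance 8 (to #3); all others are ≤ 8.
With {#2, #3, #4} the worst case is 8.
With {#2, #3, #5} the worst case is 8.
No size-3 selection achieves below 8.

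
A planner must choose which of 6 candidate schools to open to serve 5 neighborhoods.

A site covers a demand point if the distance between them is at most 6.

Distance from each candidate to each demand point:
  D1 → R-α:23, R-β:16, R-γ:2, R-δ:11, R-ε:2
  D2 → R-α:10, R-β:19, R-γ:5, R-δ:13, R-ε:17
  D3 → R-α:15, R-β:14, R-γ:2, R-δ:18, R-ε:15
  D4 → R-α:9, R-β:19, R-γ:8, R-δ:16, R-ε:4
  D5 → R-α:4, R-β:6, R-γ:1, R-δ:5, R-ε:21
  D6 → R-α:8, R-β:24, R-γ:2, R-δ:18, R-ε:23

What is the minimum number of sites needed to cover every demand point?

Coverage sets (demand points within 6 of each site):
  D1: {R-γ, R-ε}
  D2: {R-γ}
  D3: {R-γ}
  D4: {R-ε}
  D5: {R-α, R-β, R-γ, R-δ}
  D6: {R-γ}
No single site covers all 5 demand points.
But {D1, D5} covers everything, so the minimum is 2.

2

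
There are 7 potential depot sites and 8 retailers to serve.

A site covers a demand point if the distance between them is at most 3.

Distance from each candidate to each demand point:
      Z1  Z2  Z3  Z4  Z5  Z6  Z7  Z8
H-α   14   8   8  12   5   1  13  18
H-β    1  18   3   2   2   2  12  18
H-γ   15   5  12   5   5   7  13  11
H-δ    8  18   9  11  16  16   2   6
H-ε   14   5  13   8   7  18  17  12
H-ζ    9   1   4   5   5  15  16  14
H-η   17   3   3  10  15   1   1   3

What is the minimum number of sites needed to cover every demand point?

Coverage sets (demand points within 3 of each site):
  H-α: {Z6}
  H-β: {Z1, Z3, Z4, Z5, Z6}
  H-γ: {}
  H-δ: {Z7}
  H-ε: {}
  H-ζ: {Z2}
  H-η: {Z2, Z3, Z6, Z7, Z8}
No single site covers all 8 demand points.
But {H-β, H-η} covers everything, so the minimum is 2.

2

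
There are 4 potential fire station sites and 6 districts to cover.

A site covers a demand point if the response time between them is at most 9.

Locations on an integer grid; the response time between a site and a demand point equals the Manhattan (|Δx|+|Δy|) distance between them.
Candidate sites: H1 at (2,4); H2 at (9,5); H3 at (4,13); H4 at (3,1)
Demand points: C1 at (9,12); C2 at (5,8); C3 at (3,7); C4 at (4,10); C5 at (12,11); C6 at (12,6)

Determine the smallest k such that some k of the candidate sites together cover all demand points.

2

Coverage sets (demand points within 9 of each site):
  H1: {C2, C3, C4}
  H2: {C1, C2, C3, C5, C6}
  H3: {C1, C2, C3, C4}
  H4: {C2, C3}
No single site covers all 6 demand points.
But {H1, H2} covers everything, so the minimum is 2.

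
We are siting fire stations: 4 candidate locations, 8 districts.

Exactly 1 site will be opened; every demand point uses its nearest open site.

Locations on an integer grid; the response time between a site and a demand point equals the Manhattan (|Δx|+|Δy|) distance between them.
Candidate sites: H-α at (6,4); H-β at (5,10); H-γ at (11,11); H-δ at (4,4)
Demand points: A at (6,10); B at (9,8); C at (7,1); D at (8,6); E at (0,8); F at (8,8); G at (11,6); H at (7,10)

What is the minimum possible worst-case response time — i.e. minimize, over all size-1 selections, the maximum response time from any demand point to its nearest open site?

Open {H-δ}.
  Farthest demand point is B at response time 9 (to H-δ); all others are ≤ 9.
With {H-α} the worst case is 10.
With {H-β} the worst case is 11.
No size-1 selection achieves below 9.

9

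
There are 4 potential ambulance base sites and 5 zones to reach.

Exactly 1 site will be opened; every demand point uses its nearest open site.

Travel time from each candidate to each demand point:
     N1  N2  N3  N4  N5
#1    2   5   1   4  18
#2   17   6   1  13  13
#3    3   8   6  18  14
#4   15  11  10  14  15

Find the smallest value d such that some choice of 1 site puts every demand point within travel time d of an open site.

Open {#4}.
  Farthest demand point is N1 at travel time 15 (to #4); all others are ≤ 15.
With {#2} the worst case is 17.
With {#1} the worst case is 18.
No size-1 selection achieves below 15.

15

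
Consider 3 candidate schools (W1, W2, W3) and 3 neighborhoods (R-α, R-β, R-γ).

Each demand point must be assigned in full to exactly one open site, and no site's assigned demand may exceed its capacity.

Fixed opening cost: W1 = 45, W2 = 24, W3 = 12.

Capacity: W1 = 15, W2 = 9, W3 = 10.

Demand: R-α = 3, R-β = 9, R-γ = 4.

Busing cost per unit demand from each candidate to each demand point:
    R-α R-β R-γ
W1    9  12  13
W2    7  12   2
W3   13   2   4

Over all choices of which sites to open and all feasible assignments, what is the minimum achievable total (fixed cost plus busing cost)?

Open {W2, W3}; cheapest assignment that respects the capacities:
  W2 (cap 9, load 7): R-α, R-γ — cost 3×7 + 4×2 = 29
  W3 (cap 10, load 9): R-β — cost 9×2 = 18
  Shipping 47, fixed 36 → total 83.
  Any other capacity-feasible assignment to {W2, W3} ships for at least 47.
Compare {W1, W2, W3}: its best feasible assignment gives total 128.
Compare {W1, W3}: its best feasible assignment gives total 154.
Every other set of open sites that can feasibly serve all demand totals ≥ 128 even under its best assignment. Minimum: 83.

83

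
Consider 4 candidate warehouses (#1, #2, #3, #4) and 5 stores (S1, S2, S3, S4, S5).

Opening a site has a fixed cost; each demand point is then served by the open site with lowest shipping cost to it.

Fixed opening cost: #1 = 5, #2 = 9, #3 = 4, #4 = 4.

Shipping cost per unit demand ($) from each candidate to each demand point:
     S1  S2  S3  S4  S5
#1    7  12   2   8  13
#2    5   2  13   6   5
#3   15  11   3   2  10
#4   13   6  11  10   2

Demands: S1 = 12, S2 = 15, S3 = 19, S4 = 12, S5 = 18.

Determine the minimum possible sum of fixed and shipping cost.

210

Open {#1, #2, #3, #4}: assign each demand point to its cheapest open site.
  S1→#2 12×5=60, S2→#2 15×2=30, S3→#1 19×2=38, S4→#3 12×2=24, S5→#4 18×2=36
  shipping cost 188, fixed 22 → total 210.
Compare {#2, #3, #4}: shipping cost 207 + fixed 17 = 224.
Compare {#1, #2, #4}: shipping cost 236 + fixed 18 = 254.
Compare {#1, #2, #3}: shipping cost 242 + fixed 18 = 260.
All other subsets cost ≥ 224. Minimum total cost: 210.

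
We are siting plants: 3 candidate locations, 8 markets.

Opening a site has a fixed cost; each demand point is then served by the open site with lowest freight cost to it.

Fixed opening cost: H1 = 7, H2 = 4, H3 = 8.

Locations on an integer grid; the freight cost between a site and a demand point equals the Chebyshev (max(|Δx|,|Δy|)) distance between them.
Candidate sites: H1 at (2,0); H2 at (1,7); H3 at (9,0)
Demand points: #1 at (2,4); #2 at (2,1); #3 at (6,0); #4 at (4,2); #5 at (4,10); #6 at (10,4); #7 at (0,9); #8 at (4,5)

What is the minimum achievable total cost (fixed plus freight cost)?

37

Open {H1, H2}: assign each demand point to its cheapest open site.
  #1→H2 3, #2→H1 1, #3→H1 4, #4→H1 2, #5→H2 3, #6→H1 8, #7→H2 2, #8→H2 3
  freight cost 26, fixed 11 → total 37.
Compare {H1, H2, H3}: freight cost 21 + fixed 19 = 40.
Compare {H2, H3}: freight cost 29 + fixed 12 = 41.
Compare {H2}: freight cost 38 + fixed 4 = 42.
All other subsets cost ≥ 40. Minimum total cost: 37.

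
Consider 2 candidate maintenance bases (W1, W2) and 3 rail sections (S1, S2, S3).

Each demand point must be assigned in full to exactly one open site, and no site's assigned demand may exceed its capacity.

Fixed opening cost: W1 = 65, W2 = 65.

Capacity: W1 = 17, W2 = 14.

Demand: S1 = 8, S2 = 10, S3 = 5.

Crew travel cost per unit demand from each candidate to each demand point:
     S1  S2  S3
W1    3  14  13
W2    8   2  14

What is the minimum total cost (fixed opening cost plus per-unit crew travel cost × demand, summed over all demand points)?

Open {W1, W2}; cheapest assignment that respects the capacities:
  W1 (cap 17, load 13): S1, S3 — cost 8×3 + 5×13 = 89
  W2 (cap 14, load 10): S2 — cost 10×2 = 20
  Shipping 109, fixed 130 → total 239.
  Any other capacity-feasible assignment to {W1, W2} ships for at least 109.
Total demand is 23 and no other set of sites has combined capacity ≥ 23, so {W1, W2} is the only feasible choice of open sites. Minimum: 239.

239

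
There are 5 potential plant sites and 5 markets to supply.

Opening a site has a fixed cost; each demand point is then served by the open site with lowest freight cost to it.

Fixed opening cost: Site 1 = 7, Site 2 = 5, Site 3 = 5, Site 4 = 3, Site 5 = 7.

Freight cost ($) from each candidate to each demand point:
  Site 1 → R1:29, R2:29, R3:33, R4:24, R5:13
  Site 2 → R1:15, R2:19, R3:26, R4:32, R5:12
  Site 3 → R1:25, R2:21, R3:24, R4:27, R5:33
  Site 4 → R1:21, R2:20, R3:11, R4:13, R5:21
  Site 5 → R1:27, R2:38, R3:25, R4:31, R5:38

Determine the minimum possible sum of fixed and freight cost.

Open {Site 2, Site 4}: assign each demand point to its cheapest open site.
  R1→Site 2 15, R2→Site 2 19, R3→Site 4 11, R4→Site 4 13, R5→Site 2 12
  freight cost 70, fixed 8 → total 78.
Compare {Site 2, Site 3, Site 4}: freight cost 70 + fixed 13 = 83.
Compare {Site 1, Site 2, Site 4}: freight cost 70 + fixed 15 = 85.
Compare {Site 2, Site 4, Site 5}: freight cost 70 + fixed 15 = 85.
All other subsets cost ≥ 83. Minimum total cost: 78.

78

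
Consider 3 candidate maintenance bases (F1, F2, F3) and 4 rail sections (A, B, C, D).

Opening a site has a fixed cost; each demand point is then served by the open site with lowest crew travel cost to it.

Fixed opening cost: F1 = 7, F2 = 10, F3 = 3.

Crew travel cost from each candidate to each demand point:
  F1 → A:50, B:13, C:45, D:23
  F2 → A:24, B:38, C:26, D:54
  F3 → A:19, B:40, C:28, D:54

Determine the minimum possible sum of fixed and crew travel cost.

93

Open {F1, F3}: assign each demand point to its cheapest open site.
  A→F3 19, B→F1 13, C→F3 28, D→F1 23
  crew travel cost 83, fixed 10 → total 93.
Compare {F1, F2, F3}: crew travel cost 81 + fixed 20 = 101.
Compare {F1, F2}: crew travel cost 86 + fixed 17 = 103.
Compare {F1}: crew travel cost 131 + fixed 7 = 138.
All other subsets cost ≥ 101. Minimum total cost: 93.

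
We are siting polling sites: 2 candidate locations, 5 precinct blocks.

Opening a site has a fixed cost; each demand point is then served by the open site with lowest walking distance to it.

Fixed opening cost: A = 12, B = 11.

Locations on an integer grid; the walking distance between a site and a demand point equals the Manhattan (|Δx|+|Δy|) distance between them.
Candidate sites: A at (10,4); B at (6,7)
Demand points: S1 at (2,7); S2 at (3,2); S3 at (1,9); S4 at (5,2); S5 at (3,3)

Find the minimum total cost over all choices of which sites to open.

43

Open {B}: assign each demand point to its cheapest open site.
  S1→B 4, S2→B 8, S3→B 7, S4→B 6, S5→B 7
  walking distance 32, fixed 11 → total 43.
Compare {A, B}: walking distance 32 + fixed 23 = 55.
Compare {A}: walking distance 49 + fixed 12 = 61.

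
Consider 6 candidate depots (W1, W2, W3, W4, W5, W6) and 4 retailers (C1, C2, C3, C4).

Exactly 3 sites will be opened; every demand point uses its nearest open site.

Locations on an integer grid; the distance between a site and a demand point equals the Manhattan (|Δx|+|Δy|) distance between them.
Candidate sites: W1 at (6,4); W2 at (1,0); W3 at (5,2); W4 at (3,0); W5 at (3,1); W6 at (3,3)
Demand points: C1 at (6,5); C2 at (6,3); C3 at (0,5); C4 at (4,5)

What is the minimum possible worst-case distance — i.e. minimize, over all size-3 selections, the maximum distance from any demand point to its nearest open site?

5

Open {W1, W2, W6}.
  Farthest demand point is C3 at distance 5 (to W6); all others are ≤ 5.
With {W1, W3, W6} the worst case is 5.
With {W1, W4, W6} the worst case is 5.
No size-3 selection achieves below 5.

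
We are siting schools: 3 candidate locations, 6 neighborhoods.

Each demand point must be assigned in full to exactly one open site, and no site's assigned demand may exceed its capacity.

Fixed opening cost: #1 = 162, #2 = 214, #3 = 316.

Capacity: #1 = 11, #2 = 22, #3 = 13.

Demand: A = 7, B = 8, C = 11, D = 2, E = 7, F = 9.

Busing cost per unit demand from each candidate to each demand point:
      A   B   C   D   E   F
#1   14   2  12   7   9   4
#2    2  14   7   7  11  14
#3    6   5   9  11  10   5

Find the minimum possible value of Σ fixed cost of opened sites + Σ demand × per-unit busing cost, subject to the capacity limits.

1044

Open {#1, #2, #3}; cheapest assignment that respects the capacities:
  #1 (cap 11, load 11): D, F — cost 2×7 + 9×4 = 50
  #2 (cap 22, load 22): A, B, E — cost 7×2 + 8×14 + 7×11 = 203
  #3 (cap 13, load 11): C — cost 11×9 = 99
  Shipping 352, fixed 692 → total 1044.
  Any other capacity-feasible assignment to {#1, #2, #3} ships for at least 352.
Total demand is 44 and no other set of sites has combined capacity ≥ 44, so {#1, #2, #3} is the only feasible choice of open sites. Minimum: 1044.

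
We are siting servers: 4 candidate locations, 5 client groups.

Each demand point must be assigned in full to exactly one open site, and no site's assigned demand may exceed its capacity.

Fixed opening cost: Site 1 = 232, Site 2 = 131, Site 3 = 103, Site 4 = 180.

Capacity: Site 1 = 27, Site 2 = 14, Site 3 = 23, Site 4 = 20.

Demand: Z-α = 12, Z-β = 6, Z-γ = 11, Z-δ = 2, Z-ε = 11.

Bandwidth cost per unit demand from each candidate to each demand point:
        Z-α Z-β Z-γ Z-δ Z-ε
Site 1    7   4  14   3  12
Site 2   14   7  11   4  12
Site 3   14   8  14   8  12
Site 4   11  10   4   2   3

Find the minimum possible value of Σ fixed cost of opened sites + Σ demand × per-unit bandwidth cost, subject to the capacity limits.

Open {Site 3, Site 4}; cheapest assignment that respects the capacities:
  Site 3 (cap 23, load 23): Z-α, Z-ε — cost 12×14 + 11×12 = 300
  Site 4 (cap 20, load 19): Z-β, Z-γ, Z-δ — cost 6×10 + 11×4 + 2×2 = 108
  Shipping 408, fixed 283 → total 691.
  Any other capacity-feasible assignment to {Site 3, Site 4} ships for at least 408.
Compare {Site 1, Site 3}: its best feasible assignment gives total 735.
Compare {Site 1, Site 4}: its best feasible assignment gives total 736.
Every other set of open sites that can feasibly serve all demand totals ≥ 735 even under its best assignment. Minimum: 691.

691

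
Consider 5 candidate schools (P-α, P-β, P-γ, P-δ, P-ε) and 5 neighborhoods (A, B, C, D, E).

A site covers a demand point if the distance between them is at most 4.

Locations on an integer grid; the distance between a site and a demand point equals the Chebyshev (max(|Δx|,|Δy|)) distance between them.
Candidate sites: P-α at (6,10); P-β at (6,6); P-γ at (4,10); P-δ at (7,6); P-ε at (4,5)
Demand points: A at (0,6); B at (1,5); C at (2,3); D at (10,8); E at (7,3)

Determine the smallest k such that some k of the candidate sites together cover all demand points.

2

Coverage sets (demand points within 4 of each site):
  P-α: {D}
  P-β: {C, D, E}
  P-γ: {A}
  P-δ: {D, E}
  P-ε: {A, B, C, E}
No single site covers all 5 demand points.
But {P-α, P-ε} covers everything, so the minimum is 2.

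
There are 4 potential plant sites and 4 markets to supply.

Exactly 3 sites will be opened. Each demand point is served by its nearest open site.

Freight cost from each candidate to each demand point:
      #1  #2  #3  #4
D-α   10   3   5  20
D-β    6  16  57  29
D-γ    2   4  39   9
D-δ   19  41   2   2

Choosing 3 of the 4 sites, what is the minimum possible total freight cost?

9

Open {D-α, D-γ, D-δ}.
  #1→D-γ 2, #2→D-α 3, #3→D-δ 2, #4→D-δ 2  ⇒ total 9.
Compare {D-β, D-γ, D-δ}: total 10.
Compare {D-α, D-β, D-δ}: total 13.
No size-3 selection does better; minimum is 9.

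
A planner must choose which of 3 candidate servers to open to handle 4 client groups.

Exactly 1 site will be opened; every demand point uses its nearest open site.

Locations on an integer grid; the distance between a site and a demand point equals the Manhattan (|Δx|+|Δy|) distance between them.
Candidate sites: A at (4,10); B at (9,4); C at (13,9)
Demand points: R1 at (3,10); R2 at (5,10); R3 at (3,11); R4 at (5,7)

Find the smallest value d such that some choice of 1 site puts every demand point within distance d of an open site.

Open {A}.
  Farthest demand point is R4 at distance 4 (to A); all others are ≤ 4.
With {C} the worst case is 12.
With {B} the worst case is 13.
No size-1 selection achieves below 4.

4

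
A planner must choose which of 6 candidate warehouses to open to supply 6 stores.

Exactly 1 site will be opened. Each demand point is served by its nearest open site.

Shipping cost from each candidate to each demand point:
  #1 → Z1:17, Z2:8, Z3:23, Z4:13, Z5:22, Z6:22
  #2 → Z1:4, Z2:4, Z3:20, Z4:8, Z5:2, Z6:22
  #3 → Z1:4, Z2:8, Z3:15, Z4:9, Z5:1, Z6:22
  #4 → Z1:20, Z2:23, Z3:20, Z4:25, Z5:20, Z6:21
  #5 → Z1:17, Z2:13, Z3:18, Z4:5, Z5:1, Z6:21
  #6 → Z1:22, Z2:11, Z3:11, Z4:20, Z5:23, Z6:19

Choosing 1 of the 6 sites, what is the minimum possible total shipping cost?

59

Open {#3}.
  Z1→#3 4, Z2→#3 8, Z3→#3 15, Z4→#3 9, Z5→#3 1, Z6→#3 22  ⇒ total 59.
Compare {#2}: total 60.
Compare {#5}: total 75.
No size-1 selection does better; minimum is 59.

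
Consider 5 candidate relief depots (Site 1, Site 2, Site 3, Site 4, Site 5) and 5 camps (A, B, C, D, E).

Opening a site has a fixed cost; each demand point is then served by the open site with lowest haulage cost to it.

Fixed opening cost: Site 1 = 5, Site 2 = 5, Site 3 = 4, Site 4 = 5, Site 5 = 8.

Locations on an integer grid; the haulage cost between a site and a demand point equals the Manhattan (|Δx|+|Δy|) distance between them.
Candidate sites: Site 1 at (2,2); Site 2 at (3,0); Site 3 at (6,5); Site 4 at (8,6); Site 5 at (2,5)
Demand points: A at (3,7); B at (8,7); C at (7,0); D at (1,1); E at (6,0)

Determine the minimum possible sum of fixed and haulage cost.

Open {Site 2, Site 4}: assign each demand point to its cheapest open site.
  A→Site 4 6, B→Site 4 1, C→Site 2 4, D→Site 2 3, E→Site 2 3
  haulage cost 17, fixed 10 → total 27.
Compare {Site 2, Site 3}: haulage cost 19 + fixed 9 = 28.
Compare {Site 2, Site 3, Site 4}: haulage cost 16 + fixed 14 = 30.
Compare {Site 1, Site 3}: haulage cost 22 + fixed 9 = 31.
All other subsets cost ≥ 28. Minimum total cost: 27.

27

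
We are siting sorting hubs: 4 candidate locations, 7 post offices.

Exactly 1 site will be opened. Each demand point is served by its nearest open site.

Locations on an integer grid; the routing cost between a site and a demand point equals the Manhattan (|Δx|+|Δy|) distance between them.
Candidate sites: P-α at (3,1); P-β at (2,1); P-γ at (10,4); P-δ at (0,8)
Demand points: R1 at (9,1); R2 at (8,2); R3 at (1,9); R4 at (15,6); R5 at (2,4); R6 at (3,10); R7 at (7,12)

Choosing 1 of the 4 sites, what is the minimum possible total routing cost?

Open {P-γ}.
  R1→P-γ 4, R2→P-γ 4, R3→P-γ 14, R4→P-γ 7, R5→P-γ 8, R6→P-γ 13, R7→P-γ 11  ⇒ total 61.
Compare {P-α}: total 67.
Compare {P-β}: total 70.
No size-1 selection does better; minimum is 61.

61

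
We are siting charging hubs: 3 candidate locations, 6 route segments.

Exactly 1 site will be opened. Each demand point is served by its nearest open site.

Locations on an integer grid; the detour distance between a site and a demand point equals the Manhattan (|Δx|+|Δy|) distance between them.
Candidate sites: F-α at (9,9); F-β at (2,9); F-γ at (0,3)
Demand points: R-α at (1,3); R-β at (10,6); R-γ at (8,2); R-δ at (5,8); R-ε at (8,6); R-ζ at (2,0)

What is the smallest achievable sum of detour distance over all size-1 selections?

49

Open {F-γ}.
  R-α→F-γ 1, R-β→F-γ 13, R-γ→F-γ 9, R-δ→F-γ 10, R-ε→F-γ 11, R-ζ→F-γ 5  ⇒ total 49.
Compare {F-α}: total 51.
Compare {F-β}: total 53.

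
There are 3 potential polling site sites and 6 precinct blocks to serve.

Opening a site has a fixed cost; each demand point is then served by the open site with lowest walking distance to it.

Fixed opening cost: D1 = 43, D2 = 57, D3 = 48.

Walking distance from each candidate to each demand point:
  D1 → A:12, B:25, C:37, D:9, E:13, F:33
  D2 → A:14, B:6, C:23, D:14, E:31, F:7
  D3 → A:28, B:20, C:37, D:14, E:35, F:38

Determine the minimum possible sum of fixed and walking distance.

Open {D2}: assign each demand point to its cheapest open site.
  A→D2 14, B→D2 6, C→D2 23, D→D2 14, E→D2 31, F→D2 7
  walking distance 95, fixed 57 → total 152.
Compare {D1, D2}: walking distance 70 + fixed 100 = 170.
Compare {D1}: walking distance 129 + fixed 43 = 172.
Compare {D2, D3}: walking distance 95 + fixed 105 = 200.
All other subsets cost ≥ 170. Minimum total cost: 152.

152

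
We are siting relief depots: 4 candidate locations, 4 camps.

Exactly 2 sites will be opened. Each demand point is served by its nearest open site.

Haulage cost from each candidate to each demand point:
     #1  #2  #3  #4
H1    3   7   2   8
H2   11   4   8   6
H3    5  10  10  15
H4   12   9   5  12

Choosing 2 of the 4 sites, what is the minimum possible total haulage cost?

Open {H1, H2}.
  #1→H1 3, #2→H2 4, #3→H1 2, #4→H2 6  ⇒ total 15.
Compare {H1, H3}: total 20.
Compare {H1, H4}: total 20.
No size-2 selection does better; minimum is 15.

15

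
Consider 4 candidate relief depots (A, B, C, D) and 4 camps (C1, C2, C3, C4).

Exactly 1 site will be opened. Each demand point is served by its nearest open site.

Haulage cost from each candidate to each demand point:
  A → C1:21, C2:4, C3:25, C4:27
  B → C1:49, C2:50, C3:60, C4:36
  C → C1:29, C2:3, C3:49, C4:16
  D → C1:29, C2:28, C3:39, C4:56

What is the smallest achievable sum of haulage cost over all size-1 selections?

77

Open {A}.
  C1→A 21, C2→A 4, C3→A 25, C4→A 27  ⇒ total 77.
Compare {C}: total 97.
Compare {D}: total 152.
No size-1 selection does better; minimum is 77.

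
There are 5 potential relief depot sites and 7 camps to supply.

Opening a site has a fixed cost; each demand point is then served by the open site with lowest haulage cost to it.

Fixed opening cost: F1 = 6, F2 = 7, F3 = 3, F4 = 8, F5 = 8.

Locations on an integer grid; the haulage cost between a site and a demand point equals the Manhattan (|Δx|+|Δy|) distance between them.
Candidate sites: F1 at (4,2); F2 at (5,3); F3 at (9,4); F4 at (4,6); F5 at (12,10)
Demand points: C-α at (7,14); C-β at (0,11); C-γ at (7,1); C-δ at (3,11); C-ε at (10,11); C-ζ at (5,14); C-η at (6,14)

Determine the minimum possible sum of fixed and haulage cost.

69

Open {F3, F4}: assign each demand point to its cheapest open site.
  C-α→F4 11, C-β→F4 9, C-γ→F3 5, C-δ→F4 6, C-ε→F3 8, C-ζ→F4 9, C-η→F4 10
  haulage cost 58, fixed 11 → total 69.
Compare {F4, F5}: haulage cost 54 + fixed 16 = 70.
Compare {F3, F4, F5}: haulage cost 51 + fixed 19 = 70.
Compare {F4}: haulage cost 64 + fixed 8 = 72.
All other subsets cost ≥ 70. Minimum total cost: 69.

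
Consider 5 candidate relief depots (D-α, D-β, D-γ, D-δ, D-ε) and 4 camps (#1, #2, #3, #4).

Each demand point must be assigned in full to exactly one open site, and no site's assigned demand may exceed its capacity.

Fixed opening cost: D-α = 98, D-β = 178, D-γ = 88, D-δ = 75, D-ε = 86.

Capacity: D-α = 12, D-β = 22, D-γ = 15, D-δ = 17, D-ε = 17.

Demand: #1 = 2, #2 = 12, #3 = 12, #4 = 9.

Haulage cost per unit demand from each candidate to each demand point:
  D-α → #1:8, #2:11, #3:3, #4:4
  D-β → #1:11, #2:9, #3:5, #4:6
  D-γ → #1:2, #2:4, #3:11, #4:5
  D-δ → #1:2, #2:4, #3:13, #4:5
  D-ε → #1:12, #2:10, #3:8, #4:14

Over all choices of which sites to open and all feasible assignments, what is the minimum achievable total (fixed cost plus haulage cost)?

Open {D-α, D-γ, D-δ}; cheapest assignment that respects the capacities:
  D-α (cap 12, load 12): #3 — cost 12×3 = 36
  D-γ (cap 15, load 14): #1, #2 — cost 2×2 + 12×4 = 52
  D-δ (cap 17, load 9): #4 — cost 9×5 = 45
  Shipping 133, fixed 261 → total 394.
  Any other capacity-feasible assignment to {D-α, D-γ, D-δ} ships for at least 133.
Compare {D-β, D-δ}: its best feasible assignment gives total 419.
Compare {D-β, D-γ}: its best feasible assignment gives total 432.
Every other set of open sites that can feasibly serve all demand totals ≥ 419 even under its best assignment. Minimum: 394.

394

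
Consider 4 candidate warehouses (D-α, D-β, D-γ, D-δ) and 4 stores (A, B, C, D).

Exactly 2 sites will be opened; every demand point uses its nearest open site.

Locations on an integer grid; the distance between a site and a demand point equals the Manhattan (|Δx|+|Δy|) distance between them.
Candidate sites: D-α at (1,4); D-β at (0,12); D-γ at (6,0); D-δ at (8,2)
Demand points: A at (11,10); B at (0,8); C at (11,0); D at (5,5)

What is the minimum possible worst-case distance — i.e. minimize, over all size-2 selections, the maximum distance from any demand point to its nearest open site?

Open {D-α, D-δ}.
  Farthest demand point is A at distance 11 (to D-δ); all others are ≤ 11.
With {D-β, D-δ} the worst case is 11.
With {D-β, D-γ} the worst case is 13.
No size-2 selection achieves below 11.

11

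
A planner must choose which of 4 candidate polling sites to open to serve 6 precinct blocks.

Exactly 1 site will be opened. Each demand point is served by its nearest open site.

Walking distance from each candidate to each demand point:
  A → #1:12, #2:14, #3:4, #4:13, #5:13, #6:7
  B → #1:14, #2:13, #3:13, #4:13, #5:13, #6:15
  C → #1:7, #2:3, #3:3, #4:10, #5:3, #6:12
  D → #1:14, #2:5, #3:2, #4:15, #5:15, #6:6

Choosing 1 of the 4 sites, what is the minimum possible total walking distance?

Open {C}.
  #1→C 7, #2→C 3, #3→C 3, #4→C 10, #5→C 3, #6→C 12  ⇒ total 38.
Compare {D}: total 57.
Compare {A}: total 63.
No size-1 selection does better; minimum is 38.

38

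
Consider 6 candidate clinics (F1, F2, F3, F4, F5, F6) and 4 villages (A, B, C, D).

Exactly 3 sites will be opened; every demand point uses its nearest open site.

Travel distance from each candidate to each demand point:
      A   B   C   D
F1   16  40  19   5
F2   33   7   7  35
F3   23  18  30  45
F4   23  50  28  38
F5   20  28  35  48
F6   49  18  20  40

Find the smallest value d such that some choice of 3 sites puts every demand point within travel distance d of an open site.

16

Open {F1, F2, F3}.
  Farthest demand point is A at travel distance 16 (to F1); all others are ≤ 16.
With {F1, F2, F4} the worst case is 16.
With {F1, F2, F5} the worst case is 16.
No size-3 selection achieves below 16.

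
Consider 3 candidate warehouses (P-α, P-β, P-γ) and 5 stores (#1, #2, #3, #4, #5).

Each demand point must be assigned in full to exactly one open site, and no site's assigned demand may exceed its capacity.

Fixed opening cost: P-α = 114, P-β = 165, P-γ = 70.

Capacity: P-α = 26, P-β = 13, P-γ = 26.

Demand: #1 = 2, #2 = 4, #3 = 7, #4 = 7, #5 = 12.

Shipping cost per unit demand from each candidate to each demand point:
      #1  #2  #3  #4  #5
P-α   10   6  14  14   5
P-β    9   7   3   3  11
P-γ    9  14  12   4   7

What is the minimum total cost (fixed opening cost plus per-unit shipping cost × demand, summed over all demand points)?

Open {P-α, P-γ}; cheapest assignment that respects the capacities:
  P-α (cap 26, load 16): #2, #5 — cost 4×6 + 12×5 = 84
  P-γ (cap 26, load 16): #1, #3, #4 — cost 2×9 + 7×12 + 7×4 = 130
  Shipping 214, fixed 184 → total 398.
  Any other capacity-feasible assignment to {P-α, P-γ} ships for at least 214.
Compare {P-β, P-γ}: its best feasible assignment gives total 414.
Compare {P-α, P-β}: its best feasible assignment gives total 500.
Every other set of open sites that can feasibly serve all demand totals ≥ 414 even under its best assignment. Minimum: 398.

398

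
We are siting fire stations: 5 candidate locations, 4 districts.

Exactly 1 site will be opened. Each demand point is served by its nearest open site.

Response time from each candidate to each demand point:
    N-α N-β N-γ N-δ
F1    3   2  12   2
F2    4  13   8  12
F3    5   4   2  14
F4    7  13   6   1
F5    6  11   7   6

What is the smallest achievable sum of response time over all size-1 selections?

19

Open {F1}.
  N-α→F1 3, N-β→F1 2, N-γ→F1 12, N-δ→F1 2  ⇒ total 19.
Compare {F3}: total 25.
Compare {F4}: total 27.
No size-1 selection does better; minimum is 19.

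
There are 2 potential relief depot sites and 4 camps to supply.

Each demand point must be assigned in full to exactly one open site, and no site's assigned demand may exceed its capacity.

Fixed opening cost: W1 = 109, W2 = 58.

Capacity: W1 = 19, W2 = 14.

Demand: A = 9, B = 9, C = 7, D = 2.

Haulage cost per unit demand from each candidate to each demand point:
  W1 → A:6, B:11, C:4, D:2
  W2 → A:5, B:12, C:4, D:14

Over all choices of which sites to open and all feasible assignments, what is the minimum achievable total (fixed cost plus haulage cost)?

Open {W1, W2}; cheapest assignment that respects the capacities:
  W1 (cap 19, load 18): B, C, D — cost 9×11 + 7×4 + 2×2 = 131
  W2 (cap 14, load 9): A — cost 9×5 = 45
  Shipping 176, fixed 167 → total 343.
  Any other capacity-feasible assignment to {W1, W2} ships for at least 176.
Total demand is 27 and no other set of sites has combined capacity ≥ 27, so {W1, W2} is the only feasible choice of open sites. Minimum: 343.

343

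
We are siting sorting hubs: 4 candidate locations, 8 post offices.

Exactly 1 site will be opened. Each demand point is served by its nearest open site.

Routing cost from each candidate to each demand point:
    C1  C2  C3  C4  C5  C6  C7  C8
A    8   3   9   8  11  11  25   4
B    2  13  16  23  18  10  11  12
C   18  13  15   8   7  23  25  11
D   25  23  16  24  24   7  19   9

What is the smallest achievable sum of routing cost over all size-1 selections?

79

Open {A}.
  C1→A 8, C2→A 3, C3→A 9, C4→A 8, C5→A 11, C6→A 11, C7→A 25, C8→A 4  ⇒ total 79.
Compare {B}: total 105.
Compare {C}: total 120.
No size-1 selection does better; minimum is 79.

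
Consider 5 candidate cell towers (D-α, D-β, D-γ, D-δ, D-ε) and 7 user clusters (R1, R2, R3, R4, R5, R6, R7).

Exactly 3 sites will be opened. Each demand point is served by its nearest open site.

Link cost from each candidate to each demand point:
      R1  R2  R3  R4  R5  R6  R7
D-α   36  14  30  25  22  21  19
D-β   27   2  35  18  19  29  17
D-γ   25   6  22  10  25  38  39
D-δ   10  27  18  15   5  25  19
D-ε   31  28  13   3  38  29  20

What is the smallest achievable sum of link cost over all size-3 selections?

Open {D-β, D-δ, D-ε}.
  R1→D-δ 10, R2→D-β 2, R3→D-ε 13, R4→D-ε 3, R5→D-δ 5, R6→D-δ 25, R7→D-β 17  ⇒ total 75.
Compare {D-γ, D-δ, D-ε}: total 81.
Compare {D-α, D-δ, D-ε}: total 85.
No size-3 selection does better; minimum is 75.

75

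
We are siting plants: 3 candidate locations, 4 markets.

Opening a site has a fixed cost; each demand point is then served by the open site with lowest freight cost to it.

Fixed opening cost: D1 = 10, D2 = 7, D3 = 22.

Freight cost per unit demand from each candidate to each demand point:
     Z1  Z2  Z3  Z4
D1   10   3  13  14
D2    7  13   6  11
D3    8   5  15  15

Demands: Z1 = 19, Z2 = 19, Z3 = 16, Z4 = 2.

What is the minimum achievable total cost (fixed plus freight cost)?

325

Open {D1, D2}: assign each demand point to its cheapest open site.
  Z1→D2 19×7=133, Z2→D1 19×3=57, Z3→D2 16×6=96, Z4→D2 2×11=22
  freight cost 308, fixed 17 → total 325.
Compare {D1, D2, D3}: freight cost 308 + fixed 39 = 347.
Compare {D2, D3}: freight cost 346 + fixed 29 = 375.
Compare {D1, D3}: freight cost 445 + fixed 32 = 477.
All other subsets cost ≥ 347. Minimum total cost: 325.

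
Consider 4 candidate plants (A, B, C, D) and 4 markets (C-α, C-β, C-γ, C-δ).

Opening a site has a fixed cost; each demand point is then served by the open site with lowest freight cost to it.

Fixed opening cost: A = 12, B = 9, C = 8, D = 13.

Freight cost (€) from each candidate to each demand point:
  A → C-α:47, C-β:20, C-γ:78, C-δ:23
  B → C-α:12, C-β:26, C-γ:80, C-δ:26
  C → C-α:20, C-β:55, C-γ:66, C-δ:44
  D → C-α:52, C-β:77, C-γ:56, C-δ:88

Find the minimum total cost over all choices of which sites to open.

142

Open {B, D}: assign each demand point to its cheapest open site.
  C-α→B 12, C-β→B 26, C-γ→D 56, C-δ→B 26
  freight cost 120, fixed 22 → total 142.
Compare {A, B, D}: freight cost 111 + fixed 34 = 145.
Compare {B, C}: freight cost 130 + fixed 17 = 147.
Compare {A, C}: freight cost 129 + fixed 20 = 149.
All other subsets cost ≥ 145. Minimum total cost: 142.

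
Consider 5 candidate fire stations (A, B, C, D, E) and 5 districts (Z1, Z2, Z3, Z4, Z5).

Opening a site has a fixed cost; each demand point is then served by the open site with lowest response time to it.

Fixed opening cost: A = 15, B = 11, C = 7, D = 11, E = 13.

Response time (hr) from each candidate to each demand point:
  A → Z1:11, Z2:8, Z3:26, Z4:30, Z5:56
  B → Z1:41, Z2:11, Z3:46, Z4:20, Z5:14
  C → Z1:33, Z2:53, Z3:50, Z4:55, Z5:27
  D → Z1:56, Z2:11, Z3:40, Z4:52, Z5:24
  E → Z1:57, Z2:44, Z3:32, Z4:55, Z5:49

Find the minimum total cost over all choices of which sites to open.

105

Open {A, B}: assign each demand point to its cheapest open site.
  Z1→A 11, Z2→A 8, Z3→A 26, Z4→B 20, Z5→B 14
  response time 79, fixed 26 → total 105.
Compare {A, B, C}: response time 79 + fixed 33 = 112.
Compare {A, B, D}: response time 79 + fixed 37 = 116.
Compare {A, B, E}: response time 79 + fixed 39 = 118.
All other subsets cost ≥ 112. Minimum total cost: 105.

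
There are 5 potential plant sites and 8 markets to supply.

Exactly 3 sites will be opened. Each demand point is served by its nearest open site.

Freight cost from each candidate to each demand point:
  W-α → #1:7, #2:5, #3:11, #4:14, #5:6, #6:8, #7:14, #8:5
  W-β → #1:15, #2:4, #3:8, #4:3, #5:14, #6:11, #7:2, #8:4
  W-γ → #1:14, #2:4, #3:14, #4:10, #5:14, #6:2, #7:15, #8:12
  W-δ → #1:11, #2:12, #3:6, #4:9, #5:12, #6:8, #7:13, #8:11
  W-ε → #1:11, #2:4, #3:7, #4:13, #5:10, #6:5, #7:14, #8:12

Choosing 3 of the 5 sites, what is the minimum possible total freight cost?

Open {W-α, W-β, W-γ}.
  #1→W-α 7, #2→W-β 4, #3→W-β 8, #4→W-β 3, #5→W-α 6, #6→W-γ 2, #7→W-β 2, #8→W-β 4  ⇒ total 36.
Compare {W-α, W-β, W-ε}: total 38.
Compare {W-α, W-β, W-δ}: total 40.
No size-3 selection does better; minimum is 36.

36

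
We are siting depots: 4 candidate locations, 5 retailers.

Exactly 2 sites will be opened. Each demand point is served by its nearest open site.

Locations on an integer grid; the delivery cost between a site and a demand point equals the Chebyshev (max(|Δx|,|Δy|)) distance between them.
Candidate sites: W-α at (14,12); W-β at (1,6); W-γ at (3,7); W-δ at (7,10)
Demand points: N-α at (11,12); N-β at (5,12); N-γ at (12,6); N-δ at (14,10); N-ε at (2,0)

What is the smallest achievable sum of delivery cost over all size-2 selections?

22

Open {W-α, W-δ}.
  N-α→W-α 3, N-β→W-δ 2, N-γ→W-δ 5, N-δ→W-α 2, N-ε→W-δ 10  ⇒ total 22.
Compare {W-α, W-β}: total 23.
Compare {W-α, W-γ}: total 23.
No size-2 selection does better; minimum is 22.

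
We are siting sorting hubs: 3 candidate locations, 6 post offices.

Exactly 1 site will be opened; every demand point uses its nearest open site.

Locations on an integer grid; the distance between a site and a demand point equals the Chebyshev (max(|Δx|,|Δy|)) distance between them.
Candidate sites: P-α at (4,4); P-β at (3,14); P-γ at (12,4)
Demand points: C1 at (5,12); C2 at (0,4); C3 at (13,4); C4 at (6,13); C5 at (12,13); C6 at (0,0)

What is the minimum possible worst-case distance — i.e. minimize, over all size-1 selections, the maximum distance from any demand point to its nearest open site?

9

Open {P-α}.
  Farthest demand point is C3 at distance 9 (to P-α); all others are ≤ 9.
With {P-γ} the worst case is 12.
With {P-β} the worst case is 14.
No size-1 selection achieves below 9.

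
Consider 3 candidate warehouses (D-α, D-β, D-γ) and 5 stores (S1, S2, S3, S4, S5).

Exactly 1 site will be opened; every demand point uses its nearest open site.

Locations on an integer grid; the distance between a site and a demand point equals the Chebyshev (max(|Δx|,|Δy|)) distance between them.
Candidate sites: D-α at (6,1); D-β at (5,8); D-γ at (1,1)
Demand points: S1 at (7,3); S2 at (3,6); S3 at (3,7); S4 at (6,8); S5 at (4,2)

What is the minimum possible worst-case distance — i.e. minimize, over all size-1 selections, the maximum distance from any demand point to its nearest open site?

Open {D-β}.
  Farthest demand point is S5 at distance 6 (to D-β); all others are ≤ 6.
With {D-α} the worst case is 7.
With {D-γ} the worst case is 7.
No size-1 selection achieves below 6.

6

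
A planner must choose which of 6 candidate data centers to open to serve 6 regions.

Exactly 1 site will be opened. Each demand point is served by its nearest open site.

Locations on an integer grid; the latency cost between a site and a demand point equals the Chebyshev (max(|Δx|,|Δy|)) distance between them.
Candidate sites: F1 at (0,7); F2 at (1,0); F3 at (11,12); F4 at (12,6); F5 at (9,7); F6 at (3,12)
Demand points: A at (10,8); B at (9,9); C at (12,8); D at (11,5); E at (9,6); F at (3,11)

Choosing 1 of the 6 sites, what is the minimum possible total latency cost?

15

Open {F5}.
  A→F5 1, B→F5 2, C→F5 3, D→F5 2, E→F5 1, F→F5 6  ⇒ total 15.
Compare {F4}: total 20.
Compare {F3}: total 32.
No size-1 selection does better; minimum is 15.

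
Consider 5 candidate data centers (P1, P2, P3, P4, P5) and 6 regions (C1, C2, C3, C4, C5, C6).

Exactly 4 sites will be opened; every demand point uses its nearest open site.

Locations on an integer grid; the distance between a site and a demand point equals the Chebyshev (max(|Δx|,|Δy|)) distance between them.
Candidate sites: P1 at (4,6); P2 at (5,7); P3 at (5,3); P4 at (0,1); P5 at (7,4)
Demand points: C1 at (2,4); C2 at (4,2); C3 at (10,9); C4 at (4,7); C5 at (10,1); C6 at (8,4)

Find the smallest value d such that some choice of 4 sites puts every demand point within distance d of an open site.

Open {P1, P2, P3, P4}.
  Farthest demand point is C3 at distance 5 (to P2); all others are ≤ 5.
With {P1, P2, P3, P5} the worst case is 5.
With {P1, P2, P4, P5} the worst case is 5.
No size-4 selection achieves below 5.

5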